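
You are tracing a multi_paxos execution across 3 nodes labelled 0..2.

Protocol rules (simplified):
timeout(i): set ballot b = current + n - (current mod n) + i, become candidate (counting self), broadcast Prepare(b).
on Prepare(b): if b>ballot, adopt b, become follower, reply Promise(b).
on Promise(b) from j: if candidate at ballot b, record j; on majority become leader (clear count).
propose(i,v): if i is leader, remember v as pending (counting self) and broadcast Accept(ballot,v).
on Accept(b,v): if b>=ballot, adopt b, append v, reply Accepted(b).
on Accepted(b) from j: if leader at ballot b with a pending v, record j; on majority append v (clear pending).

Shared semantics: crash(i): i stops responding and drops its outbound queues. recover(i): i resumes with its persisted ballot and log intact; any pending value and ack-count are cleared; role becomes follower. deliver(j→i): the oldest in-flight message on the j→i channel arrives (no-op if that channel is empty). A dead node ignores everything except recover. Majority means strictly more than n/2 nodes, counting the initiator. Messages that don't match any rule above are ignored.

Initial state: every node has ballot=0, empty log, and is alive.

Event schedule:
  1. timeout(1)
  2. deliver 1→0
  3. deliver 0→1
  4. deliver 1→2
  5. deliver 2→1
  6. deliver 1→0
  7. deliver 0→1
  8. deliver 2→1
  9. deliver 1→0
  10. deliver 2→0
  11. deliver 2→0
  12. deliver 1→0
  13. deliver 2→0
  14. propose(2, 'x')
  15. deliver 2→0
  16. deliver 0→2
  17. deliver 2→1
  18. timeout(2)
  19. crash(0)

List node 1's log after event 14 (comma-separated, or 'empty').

empty

e1 timeout(1): 1[cand,b=4,-]
e2 deliver 1→0: 0[foll,b=4,-]
e3 deliver 0→1: 1[lead,b=4,-]
e4 deliver 1→2: 2[foll,b=4,-]
e5 deliver 2→1: ·
e6 deliver 1→0: ·
e7 deliver 0→1: ·
e8 deliver 2→1: ·
e9 deliver 1→0: ·
e10 deliver 2→0: ·
e11 deliver 2→0: ·
e12 deliver 1→0: ·
e13 deliver 2→0: ·
e14 propose(2,'x'): ·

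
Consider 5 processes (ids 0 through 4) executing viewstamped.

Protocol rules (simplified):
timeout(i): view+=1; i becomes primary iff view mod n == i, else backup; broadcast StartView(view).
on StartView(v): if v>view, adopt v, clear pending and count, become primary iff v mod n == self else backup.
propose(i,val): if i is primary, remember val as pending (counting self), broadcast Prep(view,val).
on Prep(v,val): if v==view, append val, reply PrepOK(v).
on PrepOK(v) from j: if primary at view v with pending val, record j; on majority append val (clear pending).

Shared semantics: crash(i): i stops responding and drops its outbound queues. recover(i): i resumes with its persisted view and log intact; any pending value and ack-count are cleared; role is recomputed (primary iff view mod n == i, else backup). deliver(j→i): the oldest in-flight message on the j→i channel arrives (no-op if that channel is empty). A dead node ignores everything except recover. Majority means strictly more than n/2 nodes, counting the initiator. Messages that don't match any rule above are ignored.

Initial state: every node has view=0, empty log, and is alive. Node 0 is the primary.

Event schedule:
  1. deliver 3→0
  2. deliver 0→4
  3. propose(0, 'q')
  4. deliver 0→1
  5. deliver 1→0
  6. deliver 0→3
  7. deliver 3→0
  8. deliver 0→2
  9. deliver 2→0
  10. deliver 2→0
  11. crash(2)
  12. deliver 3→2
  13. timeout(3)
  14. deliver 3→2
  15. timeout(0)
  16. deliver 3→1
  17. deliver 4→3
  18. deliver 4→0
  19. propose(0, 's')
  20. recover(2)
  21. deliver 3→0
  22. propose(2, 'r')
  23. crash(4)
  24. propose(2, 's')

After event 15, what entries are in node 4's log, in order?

e1 deliver 3→0: ·
e2 deliver 0→4: ·
e3 propose(0,'q'): ·
e4 deliver 0→1: 1[back,v=0,q]
e5 deliver 1→0: ·
e6 deliver 0→3: 3[back,v=0,q]
e7 deliver 3→0: 0[prim,v=0,q]
e8 deliver 0→2: 2[back,v=0,q]
e9 deliver 2→0: ·
e10 deliver 2→0: ·
e11 crash(2): 2[✗back,v=0,q]
e12 deliver 3→2: ·
e13 timeout(3): 3[back,v=1,q]
e14 deliver 3→2: ·
e15 timeout(0): 0[back,v=1,q]

empty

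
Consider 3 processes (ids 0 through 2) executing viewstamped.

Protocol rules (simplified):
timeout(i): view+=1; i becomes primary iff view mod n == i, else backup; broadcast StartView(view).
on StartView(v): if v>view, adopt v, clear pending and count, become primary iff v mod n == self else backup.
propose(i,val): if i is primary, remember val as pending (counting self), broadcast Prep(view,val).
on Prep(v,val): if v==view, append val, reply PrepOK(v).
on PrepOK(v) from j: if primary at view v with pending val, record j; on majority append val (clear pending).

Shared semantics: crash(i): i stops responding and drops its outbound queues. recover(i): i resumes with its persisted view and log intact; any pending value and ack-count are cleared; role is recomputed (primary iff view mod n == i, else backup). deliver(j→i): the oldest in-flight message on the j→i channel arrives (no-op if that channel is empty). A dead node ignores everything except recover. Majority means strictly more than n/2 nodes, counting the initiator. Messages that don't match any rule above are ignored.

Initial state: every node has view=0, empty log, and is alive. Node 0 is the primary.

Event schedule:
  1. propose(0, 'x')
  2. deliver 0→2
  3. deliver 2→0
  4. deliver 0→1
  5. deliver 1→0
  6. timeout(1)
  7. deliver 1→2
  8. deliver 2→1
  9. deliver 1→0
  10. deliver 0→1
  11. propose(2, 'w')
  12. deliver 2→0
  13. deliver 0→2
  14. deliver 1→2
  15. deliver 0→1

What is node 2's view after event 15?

1

after 1 — propose(0,'x'): ·
after 2 — deliver 0→2: n2:back/v0/[x]
after 3 — deliver 2→0: n0:prim/v0/[x]
after 4 — deliver 0→1: n1:back/v0/[x]
after 5 — deliver 1→0: ·
after 6 — timeout(1): n1:prim/v1/[x]
after 7 — deliver 1→2: n2:back/v1/[x]
after 8 — deliver 2→1: ·
after 9 — deliver 1→0: n0:back/v1/[x]
after 10 — deliver 0→1: ·
after 11 — propose(2,'w'): ·
after 12 — deliver 2→0: ·
after 13 — deliver 0→2: ·
after 14 — deliver 1→2: ·
after 15 — deliver 0→1: ·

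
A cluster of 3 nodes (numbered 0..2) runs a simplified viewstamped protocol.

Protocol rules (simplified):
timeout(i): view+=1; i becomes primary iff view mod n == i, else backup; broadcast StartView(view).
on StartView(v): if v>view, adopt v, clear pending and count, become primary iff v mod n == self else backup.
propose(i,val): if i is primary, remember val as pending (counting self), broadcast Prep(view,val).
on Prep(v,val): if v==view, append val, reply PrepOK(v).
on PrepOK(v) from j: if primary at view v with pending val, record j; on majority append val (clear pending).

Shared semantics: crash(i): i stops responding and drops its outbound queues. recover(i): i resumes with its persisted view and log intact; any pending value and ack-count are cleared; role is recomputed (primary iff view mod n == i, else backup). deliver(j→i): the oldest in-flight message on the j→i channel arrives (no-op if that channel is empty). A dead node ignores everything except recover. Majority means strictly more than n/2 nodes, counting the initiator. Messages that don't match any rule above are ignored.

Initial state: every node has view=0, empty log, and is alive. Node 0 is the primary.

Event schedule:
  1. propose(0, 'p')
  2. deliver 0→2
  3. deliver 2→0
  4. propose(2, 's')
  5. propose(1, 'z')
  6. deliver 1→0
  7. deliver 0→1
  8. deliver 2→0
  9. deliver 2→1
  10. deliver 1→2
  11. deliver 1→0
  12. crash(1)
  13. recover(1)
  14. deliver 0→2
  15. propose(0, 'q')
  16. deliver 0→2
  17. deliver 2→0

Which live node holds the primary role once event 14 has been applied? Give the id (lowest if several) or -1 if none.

1. propose(0,'p'):  nop
2. deliver 0→2:  <2:back v0 p>
3. deliver 2→0:  <0:prim v0 p>
4. propose(2,'s'):  nop
5. propose(1,'z'):  nop
6. deliver 1→0:  nop
7. deliver 0→1:  <1:back v0 p>
8. deliver 2→0:  nop
9. deliver 2→1:  nop
10. deliver 1→2:  nop
11. deliver 1→0:  nop
12. crash(1):  <1:✗back v0 p>
13. recover(1):  <1:back v0 p>
14. deliver 0→2:  nop

0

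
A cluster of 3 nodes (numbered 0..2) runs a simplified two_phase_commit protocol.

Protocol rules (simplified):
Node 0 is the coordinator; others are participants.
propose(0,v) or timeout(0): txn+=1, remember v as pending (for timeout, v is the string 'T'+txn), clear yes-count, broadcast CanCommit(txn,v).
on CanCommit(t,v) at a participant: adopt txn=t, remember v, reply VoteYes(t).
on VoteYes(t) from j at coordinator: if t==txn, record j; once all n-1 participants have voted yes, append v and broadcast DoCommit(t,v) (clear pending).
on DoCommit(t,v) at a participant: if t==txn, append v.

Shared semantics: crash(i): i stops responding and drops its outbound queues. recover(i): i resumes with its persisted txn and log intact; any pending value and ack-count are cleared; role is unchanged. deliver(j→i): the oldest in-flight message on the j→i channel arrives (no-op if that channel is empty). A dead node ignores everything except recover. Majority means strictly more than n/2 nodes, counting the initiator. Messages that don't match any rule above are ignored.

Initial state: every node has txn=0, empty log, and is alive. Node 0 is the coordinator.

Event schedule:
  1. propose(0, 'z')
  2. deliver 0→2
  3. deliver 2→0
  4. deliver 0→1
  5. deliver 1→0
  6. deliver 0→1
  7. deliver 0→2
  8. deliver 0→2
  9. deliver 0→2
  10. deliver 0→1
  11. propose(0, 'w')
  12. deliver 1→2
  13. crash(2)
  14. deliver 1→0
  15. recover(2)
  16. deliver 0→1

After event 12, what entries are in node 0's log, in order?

z

step 1 propose(0,'z'): 0={coor,t=1,log=-}
step 2 deliver 0→2: 2={part,t=1,log=-}
step 3 deliver 2→0: —
step 4 deliver 0→1: 1={part,t=1,log=-}
step 5 deliver 1→0: 0={coor,t=1,log=z}
step 6 deliver 0→1: 1={part,t=1,log=z}
step 7 deliver 0→2: 2={part,t=1,log=z}
step 8 deliver 0→2: —
step 9 deliver 0→2: —
step 10 deliver 0→1: —
step 11 propose(0,'w'): 0={coor,t=2,log=z}
step 12 deliver 1→2: —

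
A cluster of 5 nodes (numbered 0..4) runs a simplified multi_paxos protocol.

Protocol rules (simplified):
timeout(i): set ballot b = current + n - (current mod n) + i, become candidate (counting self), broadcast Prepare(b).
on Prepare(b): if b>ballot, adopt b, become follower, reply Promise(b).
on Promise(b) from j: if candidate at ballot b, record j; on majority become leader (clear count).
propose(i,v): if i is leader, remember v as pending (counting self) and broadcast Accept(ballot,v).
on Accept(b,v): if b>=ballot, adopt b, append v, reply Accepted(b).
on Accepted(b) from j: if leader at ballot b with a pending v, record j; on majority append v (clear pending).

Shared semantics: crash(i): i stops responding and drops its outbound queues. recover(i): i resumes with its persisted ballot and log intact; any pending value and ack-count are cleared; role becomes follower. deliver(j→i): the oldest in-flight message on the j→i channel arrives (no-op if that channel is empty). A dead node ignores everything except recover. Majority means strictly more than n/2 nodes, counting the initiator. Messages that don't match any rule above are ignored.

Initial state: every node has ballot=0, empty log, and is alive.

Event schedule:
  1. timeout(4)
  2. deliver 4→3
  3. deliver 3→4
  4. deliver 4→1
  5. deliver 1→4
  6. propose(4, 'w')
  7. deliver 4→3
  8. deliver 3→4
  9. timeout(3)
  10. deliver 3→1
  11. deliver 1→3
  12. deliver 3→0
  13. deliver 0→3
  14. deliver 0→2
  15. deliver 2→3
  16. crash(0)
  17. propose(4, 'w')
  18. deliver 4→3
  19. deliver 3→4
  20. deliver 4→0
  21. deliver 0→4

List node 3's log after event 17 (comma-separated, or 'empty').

[1] timeout(4) → N4(cand b9 [-])
[2] deliver 4→3 → N3(foll b9 [-])
[3] deliver 3→4 → ∅
[4] deliver 4→1 → N1(foll b9 [-])
[5] deliver 1→4 → N4(lead b9 [-])
[6] propose(4,'w') → ∅
[7] deliver 4→3 → N3(foll b9 [w])
[8] deliver 3→4 → ∅
[9] timeout(3) → N3(cand b13 [w])
[10] deliver 3→1 → N1(foll b13 [-])
[11] deliver 1→3 → ∅
[12] deliver 3→0 → N0(foll b13 [-])
[13] deliver 0→3 → N3(lead b13 [w])
[14] deliver 0→2 → ∅
[15] deliver 2→3 → ∅
[16] crash(0) → N0(✗foll b13 [-])
[17] propose(4,'w') → ∅

w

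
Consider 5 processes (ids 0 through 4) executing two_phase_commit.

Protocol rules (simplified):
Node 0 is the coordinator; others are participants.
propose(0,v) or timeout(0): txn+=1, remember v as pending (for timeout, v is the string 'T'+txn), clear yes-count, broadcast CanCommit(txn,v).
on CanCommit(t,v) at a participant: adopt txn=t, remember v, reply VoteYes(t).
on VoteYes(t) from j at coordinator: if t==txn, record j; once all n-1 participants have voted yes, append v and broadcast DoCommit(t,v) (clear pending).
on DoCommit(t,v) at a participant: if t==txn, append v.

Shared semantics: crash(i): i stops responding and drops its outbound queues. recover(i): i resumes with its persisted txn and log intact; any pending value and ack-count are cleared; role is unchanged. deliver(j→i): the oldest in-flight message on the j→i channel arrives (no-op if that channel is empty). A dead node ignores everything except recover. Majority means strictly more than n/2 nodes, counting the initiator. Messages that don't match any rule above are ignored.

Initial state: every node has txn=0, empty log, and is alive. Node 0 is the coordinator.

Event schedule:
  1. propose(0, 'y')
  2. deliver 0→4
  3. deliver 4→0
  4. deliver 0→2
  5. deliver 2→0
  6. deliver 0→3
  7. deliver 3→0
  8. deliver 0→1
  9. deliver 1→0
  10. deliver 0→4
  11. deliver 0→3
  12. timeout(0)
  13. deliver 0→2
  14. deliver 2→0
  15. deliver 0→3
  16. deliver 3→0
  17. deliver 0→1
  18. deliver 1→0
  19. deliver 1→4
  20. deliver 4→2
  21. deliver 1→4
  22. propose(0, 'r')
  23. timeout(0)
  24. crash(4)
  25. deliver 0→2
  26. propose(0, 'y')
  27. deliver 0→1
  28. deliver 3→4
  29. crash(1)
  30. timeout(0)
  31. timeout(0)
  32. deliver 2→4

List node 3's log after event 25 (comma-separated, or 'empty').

y

after 1 — propose(0,'y'): n0:coor/t1/[-]
after 2 — deliver 0→4: n4:part/t1/[-]
after 3 — deliver 4→0: ·
after 4 — deliver 0→2: n2:part/t1/[-]
after 5 — deliver 2→0: ·
after 6 — deliver 0→3: n3:part/t1/[-]
after 7 — deliver 3→0: ·
after 8 — deliver 0→1: n1:part/t1/[-]
after 9 — deliver 1→0: n0:coor/t1/[y]
after 10 — deliver 0→4: n4:part/t1/[y]
after 11 — deliver 0→3: n3:part/t1/[y]
after 12 — timeout(0): n0:coor/t2/[y]
after 13 — deliver 0→2: n2:part/t1/[y]
after 14 — deliver 2→0: ·
after 15 — deliver 0→3: n3:part/t2/[y]
after 16 — deliver 3→0: ·
after 17 — deliver 0→1: n1:part/t1/[y]
after 18 — deliver 1→0: ·
after 19 — deliver 1→4: ·
after 20 — deliver 4→2: ·
after 21 — deliver 1→4: ·
after 22 — propose(0,'r'): n0:coor/t3/[y]
after 23 — timeout(0): n0:coor/t4/[y]
after 24 — crash(4): n4:✗part/t1/[y]
after 25 — deliver 0→2: n2:part/t2/[y]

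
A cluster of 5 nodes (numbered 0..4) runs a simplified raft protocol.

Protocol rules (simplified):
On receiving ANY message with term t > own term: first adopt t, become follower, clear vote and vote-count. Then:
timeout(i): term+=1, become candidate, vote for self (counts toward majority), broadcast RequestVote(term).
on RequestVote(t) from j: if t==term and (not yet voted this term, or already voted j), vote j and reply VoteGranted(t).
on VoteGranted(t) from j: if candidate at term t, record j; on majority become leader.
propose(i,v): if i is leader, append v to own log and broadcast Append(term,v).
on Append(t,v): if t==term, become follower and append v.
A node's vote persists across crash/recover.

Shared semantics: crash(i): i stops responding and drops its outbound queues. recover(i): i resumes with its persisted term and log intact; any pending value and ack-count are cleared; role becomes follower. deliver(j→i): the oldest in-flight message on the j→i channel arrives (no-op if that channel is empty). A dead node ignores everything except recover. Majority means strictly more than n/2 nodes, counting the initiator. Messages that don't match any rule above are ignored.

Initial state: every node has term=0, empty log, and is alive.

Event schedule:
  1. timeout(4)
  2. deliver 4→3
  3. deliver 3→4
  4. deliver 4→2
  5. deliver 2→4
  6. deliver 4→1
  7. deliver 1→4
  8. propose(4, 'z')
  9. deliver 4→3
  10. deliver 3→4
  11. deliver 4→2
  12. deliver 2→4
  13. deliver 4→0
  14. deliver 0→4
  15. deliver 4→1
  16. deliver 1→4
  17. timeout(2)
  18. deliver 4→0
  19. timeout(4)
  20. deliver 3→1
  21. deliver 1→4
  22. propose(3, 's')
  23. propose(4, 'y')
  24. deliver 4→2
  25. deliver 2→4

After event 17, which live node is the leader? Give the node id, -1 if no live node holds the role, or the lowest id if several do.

4

[1] timeout(4) → N4(cand t1 [-])
[2] deliver 4→3 → N3(foll t1 [-])
[3] deliver 3→4 → ∅
[4] deliver 4→2 → N2(foll t1 [-])
[5] deliver 2→4 → N4(lead t1 [-])
[6] deliver 4→1 → N1(foll t1 [-])
[7] deliver 1→4 → ∅
[8] propose(4,'z') → N4(lead t1 [z])
[9] deliver 4→3 → N3(foll t1 [z])
[10] deliver 3→4 → ∅
[11] deliver 4→2 → N2(foll t1 [z])
[12] deliver 2→4 → ∅
[13] deliver 4→0 → N0(foll t1 [-])
[14] deliver 0→4 → ∅
[15] deliver 4→1 → N1(foll t1 [z])
[16] deliver 1→4 → ∅
[17] timeout(2) → N2(cand t2 [z])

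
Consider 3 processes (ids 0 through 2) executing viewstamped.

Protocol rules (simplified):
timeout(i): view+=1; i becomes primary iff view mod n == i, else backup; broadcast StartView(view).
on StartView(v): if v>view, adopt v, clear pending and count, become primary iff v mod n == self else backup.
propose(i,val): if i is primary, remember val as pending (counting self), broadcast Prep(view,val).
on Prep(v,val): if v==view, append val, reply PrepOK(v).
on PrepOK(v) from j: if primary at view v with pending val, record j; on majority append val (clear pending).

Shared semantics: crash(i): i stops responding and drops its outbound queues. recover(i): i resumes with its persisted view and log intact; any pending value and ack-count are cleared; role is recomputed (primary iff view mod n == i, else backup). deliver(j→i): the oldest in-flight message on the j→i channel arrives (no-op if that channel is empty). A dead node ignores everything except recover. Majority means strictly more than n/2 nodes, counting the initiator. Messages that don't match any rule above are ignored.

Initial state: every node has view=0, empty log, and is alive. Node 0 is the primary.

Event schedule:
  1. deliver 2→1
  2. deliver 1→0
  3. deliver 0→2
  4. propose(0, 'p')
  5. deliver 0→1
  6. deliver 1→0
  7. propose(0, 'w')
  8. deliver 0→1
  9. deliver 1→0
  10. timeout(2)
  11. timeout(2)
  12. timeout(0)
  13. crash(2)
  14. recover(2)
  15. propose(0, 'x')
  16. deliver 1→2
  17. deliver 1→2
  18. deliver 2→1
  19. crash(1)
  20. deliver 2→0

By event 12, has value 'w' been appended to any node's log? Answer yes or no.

yes

step 1 deliver 2→1: —
step 2 deliver 1→0: —
step 3 deliver 0→2: —
step 4 propose(0,'p'): —
step 5 deliver 0→1: 1={back,v=0,log=p}
step 6 deliver 1→0: 0={prim,v=0,log=p}
step 7 propose(0,'w'): —
step 8 deliver 0→1: 1={back,v=0,log=p,w}
step 9 deliver 1→0: 0={prim,v=0,log=p,w}
step 10 timeout(2): 2={back,v=1,log=-}
step 11 timeout(2): 2={prim,v=2,log=-}
step 12 timeout(0): 0={back,v=1,log=p,w}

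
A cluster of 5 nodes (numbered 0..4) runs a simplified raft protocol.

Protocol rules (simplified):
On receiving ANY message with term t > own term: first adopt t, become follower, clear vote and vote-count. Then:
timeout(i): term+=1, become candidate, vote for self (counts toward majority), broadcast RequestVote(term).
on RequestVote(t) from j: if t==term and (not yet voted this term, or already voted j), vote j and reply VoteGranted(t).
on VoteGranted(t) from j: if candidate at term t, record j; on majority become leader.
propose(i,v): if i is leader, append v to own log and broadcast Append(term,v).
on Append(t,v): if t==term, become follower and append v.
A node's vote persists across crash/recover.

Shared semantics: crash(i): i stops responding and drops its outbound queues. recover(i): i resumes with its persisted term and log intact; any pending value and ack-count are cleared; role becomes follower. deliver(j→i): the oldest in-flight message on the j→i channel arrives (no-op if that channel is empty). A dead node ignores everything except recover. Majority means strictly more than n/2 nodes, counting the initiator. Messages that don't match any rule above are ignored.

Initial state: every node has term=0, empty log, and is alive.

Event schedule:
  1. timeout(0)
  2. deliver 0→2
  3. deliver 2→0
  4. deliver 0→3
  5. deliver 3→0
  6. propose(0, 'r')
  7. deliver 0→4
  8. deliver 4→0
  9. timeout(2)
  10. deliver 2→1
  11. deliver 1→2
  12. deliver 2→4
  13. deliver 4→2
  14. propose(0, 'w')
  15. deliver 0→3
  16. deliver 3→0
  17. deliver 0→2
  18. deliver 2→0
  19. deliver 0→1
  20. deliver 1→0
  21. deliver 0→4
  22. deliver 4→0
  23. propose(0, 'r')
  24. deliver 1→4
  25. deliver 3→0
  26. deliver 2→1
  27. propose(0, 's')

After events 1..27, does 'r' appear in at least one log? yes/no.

yes

1. timeout(0):  <0:cand t1 ->
2. deliver 0→2:  <2:foll t1 ->
3. deliver 2→0:  nop
4. deliver 0→3:  <3:foll t1 ->
5. deliver 3→0:  <0:lead t1 ->
6. propose(0,'r'):  <0:lead t1 r>
7. deliver 0→4:  <4:foll t1 ->
8. deliver 4→0:  nop
9. timeout(2):  <2:cand t2 ->
10. deliver 2→1:  <1:foll t2 ->
11. deliver 1→2:  nop
12. deliver 2→4:  <4:foll t2 ->
13. deliver 4→2:  <2:lead t2 ->
14. propose(0,'w'):  <0:lead t1 r,w>
15. deliver 0→3:  <3:foll t1 r>
16. deliver 3→0:  nop
17. deliver 0→2:  nop
18. deliver 2→0:  <0:foll t2 r,w>
19. deliver 0→1:  nop
20. deliver 1→0:  nop
21. deliver 0→4:  nop
22. deliver 4→0:  nop
23. propose(0,'r'):  nop
24. deliver 1→4:  nop
25. deliver 3→0:  nop
26. deliver 2→1:  nop
27. propose(0,'s'):  nop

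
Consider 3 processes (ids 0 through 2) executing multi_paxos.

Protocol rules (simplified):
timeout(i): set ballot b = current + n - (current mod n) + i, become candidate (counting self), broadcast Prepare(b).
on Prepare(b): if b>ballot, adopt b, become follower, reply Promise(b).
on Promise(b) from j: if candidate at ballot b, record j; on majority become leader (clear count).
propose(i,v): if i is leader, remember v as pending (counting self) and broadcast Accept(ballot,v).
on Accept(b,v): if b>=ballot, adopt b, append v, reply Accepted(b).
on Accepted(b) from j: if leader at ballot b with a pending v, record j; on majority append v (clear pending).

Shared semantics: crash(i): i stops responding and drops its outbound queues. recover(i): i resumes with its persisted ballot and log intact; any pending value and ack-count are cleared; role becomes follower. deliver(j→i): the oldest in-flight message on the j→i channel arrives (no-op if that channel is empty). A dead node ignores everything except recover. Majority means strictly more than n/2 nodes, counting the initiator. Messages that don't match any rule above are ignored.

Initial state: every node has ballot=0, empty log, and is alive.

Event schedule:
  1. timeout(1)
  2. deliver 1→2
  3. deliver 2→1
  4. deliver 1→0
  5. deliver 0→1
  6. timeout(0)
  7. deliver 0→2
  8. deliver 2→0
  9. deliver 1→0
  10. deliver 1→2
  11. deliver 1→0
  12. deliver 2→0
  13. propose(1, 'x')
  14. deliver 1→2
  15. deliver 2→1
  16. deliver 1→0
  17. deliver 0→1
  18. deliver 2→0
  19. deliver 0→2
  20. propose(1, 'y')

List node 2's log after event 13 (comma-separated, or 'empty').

after 1 — timeout(1): n1:cand/b4/[-]
after 2 — deliver 1→2: n2:foll/b4/[-]
after 3 — deliver 2→1: n1:lead/b4/[-]
after 4 — deliver 1→0: n0:foll/b4/[-]
after 5 — deliver 0→1: ·
after 6 — timeout(0): n0:cand/b6/[-]
after 7 — deliver 0→2: n2:foll/b6/[-]
after 8 — deliver 2→0: n0:lead/b6/[-]
after 9 — deliver 1→0: ·
after 10 — deliver 1→2: ·
after 11 — deliver 1→0: ·
after 12 — deliver 2→0: ·
after 13 — propose(1,'x'): ·

empty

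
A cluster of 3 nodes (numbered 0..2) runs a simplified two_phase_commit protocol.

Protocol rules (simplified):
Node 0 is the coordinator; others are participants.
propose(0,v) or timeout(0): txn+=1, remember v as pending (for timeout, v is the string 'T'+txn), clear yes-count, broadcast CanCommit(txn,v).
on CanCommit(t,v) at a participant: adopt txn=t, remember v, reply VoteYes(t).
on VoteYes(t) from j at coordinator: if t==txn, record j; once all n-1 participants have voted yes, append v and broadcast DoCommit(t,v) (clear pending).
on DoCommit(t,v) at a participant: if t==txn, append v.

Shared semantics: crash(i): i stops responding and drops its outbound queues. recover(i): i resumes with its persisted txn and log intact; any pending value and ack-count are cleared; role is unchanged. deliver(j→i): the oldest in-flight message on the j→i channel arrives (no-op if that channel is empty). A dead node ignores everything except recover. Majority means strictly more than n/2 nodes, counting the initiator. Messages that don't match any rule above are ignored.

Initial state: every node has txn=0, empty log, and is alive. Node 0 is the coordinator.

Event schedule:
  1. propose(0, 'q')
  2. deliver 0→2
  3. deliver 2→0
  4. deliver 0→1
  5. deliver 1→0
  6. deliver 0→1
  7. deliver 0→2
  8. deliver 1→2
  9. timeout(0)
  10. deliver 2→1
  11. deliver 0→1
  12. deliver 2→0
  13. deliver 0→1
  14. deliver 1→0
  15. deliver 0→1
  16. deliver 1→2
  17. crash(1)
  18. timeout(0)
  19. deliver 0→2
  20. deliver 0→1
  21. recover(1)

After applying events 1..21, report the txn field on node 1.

2

1. propose(0,'q'):  <0:coor t1 ->
2. deliver 0→2:  <2:part t1 ->
3. deliver 2→0:  nop
4. deliver 0→1:  <1:part t1 ->
5. deliver 1→0:  <0:coor t1 q>
6. deliver 0→1:  <1:part t1 q>
7. deliver 0→2:  <2:part t1 q>
8. deliver 1→2:  nop
9. timeout(0):  <0:coor t2 q>
10. deliver 2→1:  nop
11. deliver 0→1:  <1:part t2 q>
12. deliver 2→0:  nop
13. deliver 0→1:  nop
14. deliver 1→0:  nop
15. deliver 0→1:  nop
16. deliver 1→2:  nop
17. crash(1):  <1:✗part t2 q>
18. timeout(0):  <0:coor t3 q>
19. deliver 0→2:  <2:part t2 q>
20. deliver 0→1:  nop
21. recover(1):  <1:part t2 q>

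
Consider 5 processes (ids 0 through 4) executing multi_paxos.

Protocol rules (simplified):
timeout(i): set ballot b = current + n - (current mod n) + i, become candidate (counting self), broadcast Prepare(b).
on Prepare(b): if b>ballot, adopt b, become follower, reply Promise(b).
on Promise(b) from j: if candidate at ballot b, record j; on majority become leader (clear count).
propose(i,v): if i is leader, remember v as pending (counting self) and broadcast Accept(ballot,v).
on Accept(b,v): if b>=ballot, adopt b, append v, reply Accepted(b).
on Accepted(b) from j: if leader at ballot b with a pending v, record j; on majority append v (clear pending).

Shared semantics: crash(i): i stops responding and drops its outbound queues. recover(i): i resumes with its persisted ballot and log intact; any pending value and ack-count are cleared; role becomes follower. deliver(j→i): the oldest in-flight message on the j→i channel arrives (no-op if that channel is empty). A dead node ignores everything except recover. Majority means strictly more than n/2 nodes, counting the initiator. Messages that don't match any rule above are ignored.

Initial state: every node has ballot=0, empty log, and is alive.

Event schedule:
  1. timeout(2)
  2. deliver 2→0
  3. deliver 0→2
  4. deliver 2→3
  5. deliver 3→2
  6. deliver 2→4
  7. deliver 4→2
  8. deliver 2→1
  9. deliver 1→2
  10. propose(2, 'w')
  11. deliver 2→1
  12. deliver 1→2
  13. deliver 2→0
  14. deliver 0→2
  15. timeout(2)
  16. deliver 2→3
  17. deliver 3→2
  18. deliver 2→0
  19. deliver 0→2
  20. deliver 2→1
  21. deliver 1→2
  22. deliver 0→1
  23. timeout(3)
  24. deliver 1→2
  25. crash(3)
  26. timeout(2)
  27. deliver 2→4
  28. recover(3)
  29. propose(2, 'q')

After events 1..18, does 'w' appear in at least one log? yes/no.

e1 timeout(2): 2[cand,b=7,-]
e2 deliver 2→0: 0[foll,b=7,-]
e3 deliver 0→2: ·
e4 deliver 2→3: 3[foll,b=7,-]
e5 deliver 3→2: 2[lead,b=7,-]
e6 deliver 2→4: 4[foll,b=7,-]
e7 deliver 4→2: ·
e8 deliver 2→1: 1[foll,b=7,-]
e9 deliver 1→2: ·
e10 propose(2,'w'): ·
e11 deliver 2→1: 1[foll,b=7,w]
e12 deliver 1→2: ·
e13 deliver 2→0: 0[foll,b=7,w]
e14 deliver 0→2: 2[lead,b=7,w]
e15 timeout(2): 2[cand,b=12,w]
e16 deliver 2→3: 3[foll,b=7,w]
e17 deliver 3→2: ·
e18 deliver 2→0: 0[foll,b=12,w]

yes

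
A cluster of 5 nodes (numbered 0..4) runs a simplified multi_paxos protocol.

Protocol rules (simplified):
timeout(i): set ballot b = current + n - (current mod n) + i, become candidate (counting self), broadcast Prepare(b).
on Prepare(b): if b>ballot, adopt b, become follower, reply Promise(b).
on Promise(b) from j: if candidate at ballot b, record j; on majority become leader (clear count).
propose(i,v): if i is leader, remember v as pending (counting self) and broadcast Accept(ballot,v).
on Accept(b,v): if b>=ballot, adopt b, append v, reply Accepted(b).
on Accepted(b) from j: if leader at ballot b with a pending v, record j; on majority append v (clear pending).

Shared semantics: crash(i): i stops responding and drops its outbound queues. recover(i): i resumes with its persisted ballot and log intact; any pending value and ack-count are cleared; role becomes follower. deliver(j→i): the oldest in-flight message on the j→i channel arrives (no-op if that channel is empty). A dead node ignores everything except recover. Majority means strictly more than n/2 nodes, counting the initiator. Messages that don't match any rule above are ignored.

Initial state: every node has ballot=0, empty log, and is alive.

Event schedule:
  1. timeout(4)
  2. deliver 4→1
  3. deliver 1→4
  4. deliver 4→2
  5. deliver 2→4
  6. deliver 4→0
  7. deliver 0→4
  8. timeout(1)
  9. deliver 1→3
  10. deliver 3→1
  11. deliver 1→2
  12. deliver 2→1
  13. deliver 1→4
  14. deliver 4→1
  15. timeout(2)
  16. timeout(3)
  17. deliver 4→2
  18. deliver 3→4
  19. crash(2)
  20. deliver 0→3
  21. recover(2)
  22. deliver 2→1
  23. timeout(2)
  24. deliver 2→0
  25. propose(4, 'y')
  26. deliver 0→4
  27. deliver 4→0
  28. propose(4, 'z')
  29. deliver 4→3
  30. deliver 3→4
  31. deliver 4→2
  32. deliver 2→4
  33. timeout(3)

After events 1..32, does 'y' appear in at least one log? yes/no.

[1] timeout(4) → N4(cand b9 [-])
[2] deliver 4→1 → N1(foll b9 [-])
[3] deliver 1→4 → ∅
[4] deliver 4→2 → N2(foll b9 [-])
[5] deliver 2→4 → N4(lead b9 [-])
[6] deliver 4→0 → N0(foll b9 [-])
[7] deliver 0→4 → ∅
[8] timeout(1) → N1(cand b11 [-])
[9] deliver 1→3 → N3(foll b11 [-])
[10] deliver 3→1 → ∅
[11] deliver 1→2 → N2(foll b11 [-])
[12] deliver 2→1 → N1(lead b11 [-])
[13] deliver 1→4 → N4(foll b11 [-])
[14] deliver 4→1 → ∅
[15] timeout(2) → N2(cand b17 [-])
[16] timeout(3) → N3(cand b18 [-])
[17] deliver 4→2 → ∅
[18] deliver 3→4 → N4(foll b18 [-])
[19] crash(2) → N2(✗cand b17 [-])
[20] deliver 0→3 → ∅
[21] recover(2) → N2(foll b17 [-])
[22] deliver 2→1 → ∅
[23] timeout(2) → N2(cand b22 [-])
[24] deliver 2→0 → N0(foll b22 [-])
[25] propose(4,'y') → ∅
[26] deliver 0→4 → ∅
[27] deliver 4→0 → ∅
[28] propose(4,'z') → ∅
[29] deliver 4→3 → ∅
[30] deliver 3→4 → ∅
[31] deliver 4→2 → ∅
[32] deliver 2→4 → N4(foll b22 [-])

no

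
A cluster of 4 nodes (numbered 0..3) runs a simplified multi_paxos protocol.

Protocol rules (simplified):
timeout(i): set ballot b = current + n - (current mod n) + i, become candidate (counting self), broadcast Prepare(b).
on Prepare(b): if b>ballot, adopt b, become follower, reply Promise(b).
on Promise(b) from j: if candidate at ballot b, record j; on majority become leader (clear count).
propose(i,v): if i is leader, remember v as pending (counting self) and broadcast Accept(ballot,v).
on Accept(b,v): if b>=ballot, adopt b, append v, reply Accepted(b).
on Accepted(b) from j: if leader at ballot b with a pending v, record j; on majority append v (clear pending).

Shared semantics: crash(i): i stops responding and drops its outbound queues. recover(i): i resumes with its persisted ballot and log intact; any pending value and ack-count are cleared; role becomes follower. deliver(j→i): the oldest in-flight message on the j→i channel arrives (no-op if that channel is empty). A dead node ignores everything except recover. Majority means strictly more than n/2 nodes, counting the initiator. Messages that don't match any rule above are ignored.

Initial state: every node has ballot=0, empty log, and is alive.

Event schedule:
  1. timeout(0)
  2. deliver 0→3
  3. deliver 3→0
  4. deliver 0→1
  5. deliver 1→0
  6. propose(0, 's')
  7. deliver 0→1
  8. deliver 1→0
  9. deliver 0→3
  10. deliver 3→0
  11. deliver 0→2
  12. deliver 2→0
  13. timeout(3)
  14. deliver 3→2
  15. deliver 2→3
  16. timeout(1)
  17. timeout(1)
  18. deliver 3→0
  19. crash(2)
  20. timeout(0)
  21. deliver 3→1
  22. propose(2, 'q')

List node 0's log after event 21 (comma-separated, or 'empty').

s

1. timeout(0):  <0:cand b4 ->
2. deliver 0→3:  <3:foll b4 ->
3. deliver 3→0:  nop
4. deliver 0→1:  <1:foll b4 ->
5. deliver 1→0:  <0:lead b4 ->
6. propose(0,'s'):  nop
7. deliver 0→1:  <1:foll b4 s>
8. deliver 1→0:  nop
9. deliver 0→3:  <3:foll b4 s>
10. deliver 3→0:  <0:lead b4 s>
11. deliver 0→2:  <2:foll b4 ->
12. deliver 2→0:  nop
13. timeout(3):  <3:cand b11 s>
14. deliver 3→2:  <2:foll b11 ->
15. deliver 2→3:  nop
16. timeout(1):  <1:cand b9 s>
17. timeout(1):  <1:cand b13 s>
18. deliver 3→0:  <0:foll b11 s>
19. crash(2):  <2:✗foll b11 ->
20. timeout(0):  <0:cand b12 s>
21. deliver 3→1:  nop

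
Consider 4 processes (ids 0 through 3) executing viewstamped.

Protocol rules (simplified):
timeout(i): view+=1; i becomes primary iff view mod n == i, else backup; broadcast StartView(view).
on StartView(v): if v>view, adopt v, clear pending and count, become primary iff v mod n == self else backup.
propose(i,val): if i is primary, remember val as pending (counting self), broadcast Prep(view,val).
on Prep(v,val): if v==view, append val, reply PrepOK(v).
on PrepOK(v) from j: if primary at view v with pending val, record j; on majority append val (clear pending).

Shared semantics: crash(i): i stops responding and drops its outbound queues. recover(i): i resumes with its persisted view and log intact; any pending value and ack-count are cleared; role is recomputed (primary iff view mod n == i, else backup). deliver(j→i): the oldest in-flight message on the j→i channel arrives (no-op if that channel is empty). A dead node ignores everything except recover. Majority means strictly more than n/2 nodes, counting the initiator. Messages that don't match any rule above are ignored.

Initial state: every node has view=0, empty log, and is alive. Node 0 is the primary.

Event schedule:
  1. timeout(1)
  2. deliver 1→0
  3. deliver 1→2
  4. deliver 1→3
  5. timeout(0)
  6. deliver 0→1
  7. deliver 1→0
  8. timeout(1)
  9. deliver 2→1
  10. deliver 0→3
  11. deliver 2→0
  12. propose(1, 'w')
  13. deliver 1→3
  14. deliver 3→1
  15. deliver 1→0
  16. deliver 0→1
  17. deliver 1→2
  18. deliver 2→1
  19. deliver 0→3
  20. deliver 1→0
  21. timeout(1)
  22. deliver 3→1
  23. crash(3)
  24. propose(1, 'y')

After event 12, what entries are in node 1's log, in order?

[1] timeout(1) → N1(prim v1 [-])
[2] deliver 1→0 → N0(back v1 [-])
[3] deliver 1→2 → N2(back v1 [-])
[4] deliver 1→3 → N3(back v1 [-])
[5] timeout(0) → N0(back v2 [-])
[6] deliver 0→1 → N1(back v2 [-])
[7] deliver 1→0 → ∅
[8] timeout(1) → N1(back v3 [-])
[9] deliver 2→1 → ∅
[10] deliver 0→3 → N3(back v2 [-])
[11] deliver 2→0 → ∅
[12] propose(1,'w') → ∅

empty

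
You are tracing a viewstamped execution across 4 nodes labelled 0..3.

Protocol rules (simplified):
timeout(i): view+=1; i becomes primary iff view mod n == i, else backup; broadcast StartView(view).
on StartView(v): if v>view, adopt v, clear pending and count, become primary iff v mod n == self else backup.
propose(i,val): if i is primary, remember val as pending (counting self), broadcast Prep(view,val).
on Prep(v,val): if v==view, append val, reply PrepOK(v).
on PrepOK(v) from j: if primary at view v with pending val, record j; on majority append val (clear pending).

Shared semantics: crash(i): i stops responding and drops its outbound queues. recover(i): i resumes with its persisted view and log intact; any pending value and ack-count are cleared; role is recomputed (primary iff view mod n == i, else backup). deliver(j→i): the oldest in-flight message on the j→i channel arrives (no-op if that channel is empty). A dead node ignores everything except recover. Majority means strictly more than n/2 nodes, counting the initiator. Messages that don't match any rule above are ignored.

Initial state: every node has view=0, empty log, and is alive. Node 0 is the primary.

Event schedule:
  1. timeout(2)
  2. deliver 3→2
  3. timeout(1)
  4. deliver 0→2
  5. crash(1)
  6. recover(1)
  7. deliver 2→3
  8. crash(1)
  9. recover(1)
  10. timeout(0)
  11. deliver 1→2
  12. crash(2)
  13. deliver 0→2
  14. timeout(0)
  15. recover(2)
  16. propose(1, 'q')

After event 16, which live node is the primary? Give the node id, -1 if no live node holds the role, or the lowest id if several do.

1

[1] timeout(2) → N2(back v1 [-])
[2] deliver 3→2 → ∅
[3] timeout(1) → N1(prim v1 [-])
[4] deliver 0→2 → ∅
[5] crash(1) → N1(✗prim v1 [-])
[6] recover(1) → N1(prim v1 [-])
[7] deliver 2→3 → N3(back v1 [-])
[8] crash(1) → N1(✗prim v1 [-])
[9] recover(1) → N1(prim v1 [-])
[10] timeout(0) → N0(back v1 [-])
[11] deliver 1→2 → ∅
[12] crash(2) → N2(✗back v1 [-])
[13] deliver 0→2 → ∅
[14] timeout(0) → N0(back v2 [-])
[15] recover(2) → N2(back v1 [-])
[16] propose(1,'q') → ∅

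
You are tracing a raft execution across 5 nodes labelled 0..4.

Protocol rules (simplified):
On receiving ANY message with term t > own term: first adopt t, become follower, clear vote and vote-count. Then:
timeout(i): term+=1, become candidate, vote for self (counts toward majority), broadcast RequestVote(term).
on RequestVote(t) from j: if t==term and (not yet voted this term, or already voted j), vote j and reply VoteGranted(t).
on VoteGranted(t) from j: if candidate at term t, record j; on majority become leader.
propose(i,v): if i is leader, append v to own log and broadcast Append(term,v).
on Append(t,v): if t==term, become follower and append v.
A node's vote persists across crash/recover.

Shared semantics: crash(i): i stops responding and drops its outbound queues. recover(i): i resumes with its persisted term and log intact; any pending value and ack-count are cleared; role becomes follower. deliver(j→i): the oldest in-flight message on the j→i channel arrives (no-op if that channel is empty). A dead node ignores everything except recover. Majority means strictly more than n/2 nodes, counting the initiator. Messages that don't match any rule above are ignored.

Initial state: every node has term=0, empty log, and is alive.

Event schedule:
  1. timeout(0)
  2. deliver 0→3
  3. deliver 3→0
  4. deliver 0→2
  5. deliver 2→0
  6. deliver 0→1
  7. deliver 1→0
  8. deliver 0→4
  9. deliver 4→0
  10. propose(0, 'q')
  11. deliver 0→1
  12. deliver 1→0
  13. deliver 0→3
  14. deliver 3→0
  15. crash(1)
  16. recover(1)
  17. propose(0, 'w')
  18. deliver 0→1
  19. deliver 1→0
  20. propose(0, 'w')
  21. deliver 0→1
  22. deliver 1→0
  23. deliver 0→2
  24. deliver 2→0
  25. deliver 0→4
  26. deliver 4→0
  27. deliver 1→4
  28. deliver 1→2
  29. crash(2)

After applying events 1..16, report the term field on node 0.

1

1. timeout(0):  <0:cand t1 ->
2. deliver 0→3:  <3:foll t1 ->
3. deliver 3→0:  nop
4. deliver 0→2:  <2:foll t1 ->
5. deliver 2→0:  <0:lead t1 ->
6. deliver 0→1:  <1:foll t1 ->
7. deliver 1→0:  nop
8. deliver 0→4:  <4:foll t1 ->
9. deliver 4→0:  nop
10. propose(0,'q'):  <0:lead t1 q>
11. deliver 0→1:  <1:foll t1 q>
12. deliver 1→0:  nop
13. deliver 0→3:  <3:foll t1 q>
14. deliver 3→0:  nop
15. crash(1):  <1:✗foll t1 q>
16. recover(1):  <1:foll t1 q>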